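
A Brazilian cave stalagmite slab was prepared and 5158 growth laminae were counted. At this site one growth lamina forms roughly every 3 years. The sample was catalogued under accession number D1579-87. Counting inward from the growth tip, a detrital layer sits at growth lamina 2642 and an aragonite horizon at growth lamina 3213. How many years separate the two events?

1713 years

Separation: 3213 − 2642 = 571 growth laminae.
At 3 years per growth lamina, 571 × 3 = 1713 years.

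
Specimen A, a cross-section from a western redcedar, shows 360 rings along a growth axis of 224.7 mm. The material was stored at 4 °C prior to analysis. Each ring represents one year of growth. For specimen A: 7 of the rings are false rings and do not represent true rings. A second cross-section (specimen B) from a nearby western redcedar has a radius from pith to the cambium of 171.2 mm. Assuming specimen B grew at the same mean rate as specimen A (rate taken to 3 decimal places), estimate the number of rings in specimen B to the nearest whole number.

269 rings

Specimen A: correcting the raw count gives 360 − 7 = 353 true rings.
A: Mean rate = 224.7 mm / 353 years ≈ 0.637 mm/year.
Specimen B: 171.2 mm / 0.637 mm per year = 268.76 years ≈ 269 rings.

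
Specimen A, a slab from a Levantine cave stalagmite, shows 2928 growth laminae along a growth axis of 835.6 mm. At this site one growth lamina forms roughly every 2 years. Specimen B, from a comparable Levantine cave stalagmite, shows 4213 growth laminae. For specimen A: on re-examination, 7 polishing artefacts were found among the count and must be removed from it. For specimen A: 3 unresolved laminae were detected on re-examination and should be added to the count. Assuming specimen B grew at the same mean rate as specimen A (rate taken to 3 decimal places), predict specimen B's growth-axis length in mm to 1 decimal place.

1204.9 mm

Specimen A: after corrections the count is 2928 − 7 + 3 = 2924 growth laminae.
Specimen A: multiplying by 2 years per growth lamina: 2924 × 2 = 5848 years.
A: 835.6 mm over 5848 years gives 835.6 / 5848 ≈ 0.143 mm/year.
Specimen B: at 2 years per growth lamina, 4213 × 2 = 8426 years. B's length ≈ 0.143 × 8426 = 1204.9 mm.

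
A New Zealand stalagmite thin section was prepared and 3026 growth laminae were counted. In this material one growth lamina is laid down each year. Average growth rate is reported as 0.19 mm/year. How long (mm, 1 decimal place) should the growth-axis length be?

3026 years of growth are recorded.
3026 years at 0.19 mm/year gives 0.19 × 3026 = 574.9 mm.

574.9 mm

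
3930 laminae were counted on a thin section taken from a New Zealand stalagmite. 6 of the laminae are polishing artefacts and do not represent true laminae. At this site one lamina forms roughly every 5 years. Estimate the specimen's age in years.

19620 years

After corrections the count is 3930 − 6 = 3924 laminae.
At 5 years per lamina, 3924 × 5 = 19620 years.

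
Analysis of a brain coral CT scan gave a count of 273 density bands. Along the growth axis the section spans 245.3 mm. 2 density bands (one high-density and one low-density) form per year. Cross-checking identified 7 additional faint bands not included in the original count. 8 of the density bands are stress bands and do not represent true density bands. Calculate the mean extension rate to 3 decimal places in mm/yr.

True density band count = 273 − 8 + 7 = 272.
272 density bands at 2 per year is 272 / 2 = 136 years.
245.3 mm over 136 years gives 245.3 / 136 ≈ 1.804 mm/yr.

1.804 mm/yr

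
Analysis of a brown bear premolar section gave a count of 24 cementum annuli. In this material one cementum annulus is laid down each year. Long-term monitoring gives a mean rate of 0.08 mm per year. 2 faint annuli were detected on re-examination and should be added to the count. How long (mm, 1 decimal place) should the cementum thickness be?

2.1 mm

Adjusted count: 24 + 2 = 26 cementum annuli.
26 years at 0.08 mm/year gives 0.08 × 26 = 2.1 mm.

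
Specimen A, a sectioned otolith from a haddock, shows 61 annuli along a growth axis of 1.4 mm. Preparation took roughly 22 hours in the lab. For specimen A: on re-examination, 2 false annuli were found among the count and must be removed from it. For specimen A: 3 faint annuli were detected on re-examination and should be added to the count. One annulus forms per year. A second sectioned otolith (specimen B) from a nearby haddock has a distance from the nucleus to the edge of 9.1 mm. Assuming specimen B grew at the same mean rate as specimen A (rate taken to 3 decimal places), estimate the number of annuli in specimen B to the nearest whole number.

396 annuli

Specimen A: true annulus count = 61 − 2 + 3 = 62.
A: Extension rate ≈ 1.4 / 62 = 0.023 mm per year.
B spans 9.1 / 0.023 = 395.65 years ≈ 396 annuli.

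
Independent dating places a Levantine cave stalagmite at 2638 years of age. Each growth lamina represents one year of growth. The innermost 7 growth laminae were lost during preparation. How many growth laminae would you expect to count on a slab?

2631 growth laminae

At one growth lamina per year, 2638 years correspond to 2638 growth laminae.
Subtracting the 7 growth laminae not captured gives 2638 − 7 = 2631 growth laminae in the record.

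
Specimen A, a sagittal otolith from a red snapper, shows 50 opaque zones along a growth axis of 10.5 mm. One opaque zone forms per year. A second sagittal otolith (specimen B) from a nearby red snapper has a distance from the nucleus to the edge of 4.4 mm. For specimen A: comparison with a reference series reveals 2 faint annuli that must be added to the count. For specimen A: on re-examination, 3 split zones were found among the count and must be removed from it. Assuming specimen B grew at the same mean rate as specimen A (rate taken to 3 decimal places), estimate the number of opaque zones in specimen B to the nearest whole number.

Specimen A: adjusted count: 50 − 3 + 2 = 49 opaque zones.
A: Mean rate = 10.5 mm / 49 years ≈ 0.214 mm per year.
B spans 4.4 / 0.214 = 20.56 years ≈ 21 opaque zones.

21 opaque zones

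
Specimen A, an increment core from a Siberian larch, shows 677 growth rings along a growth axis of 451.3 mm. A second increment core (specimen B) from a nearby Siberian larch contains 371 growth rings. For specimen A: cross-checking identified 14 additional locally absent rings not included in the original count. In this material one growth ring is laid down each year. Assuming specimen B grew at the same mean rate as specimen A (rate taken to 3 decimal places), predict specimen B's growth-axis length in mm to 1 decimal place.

Specimen A: correcting the raw count gives 677 + 14 = 691 true growth rings.
A: Extension rate ≈ 451.3 / 691 = 0.653 mm per year.
B's length ≈ 0.653 × 371 = 242.3 mm.

242.3 mm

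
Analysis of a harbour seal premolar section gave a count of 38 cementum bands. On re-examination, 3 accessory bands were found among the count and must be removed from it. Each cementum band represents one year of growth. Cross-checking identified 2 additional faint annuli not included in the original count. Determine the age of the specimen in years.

Adjusted count: 38 − 3 + 2 = 37 cementum bands.
One cementum band per year makes the duration 37 years.

37 years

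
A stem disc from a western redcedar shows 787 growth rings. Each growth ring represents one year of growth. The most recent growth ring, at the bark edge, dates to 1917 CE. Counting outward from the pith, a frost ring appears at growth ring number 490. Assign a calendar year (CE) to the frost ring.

The frost ring sits at growth ring 490 from the pith, so 787 − 490 = 297 growth rings formed after it.
1917 − 297 = 1620 CE.

1620 CE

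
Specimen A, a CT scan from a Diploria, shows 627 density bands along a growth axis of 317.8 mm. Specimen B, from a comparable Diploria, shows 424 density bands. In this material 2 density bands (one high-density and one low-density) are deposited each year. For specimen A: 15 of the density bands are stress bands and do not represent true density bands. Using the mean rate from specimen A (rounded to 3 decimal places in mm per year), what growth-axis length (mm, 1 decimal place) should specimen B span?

Specimen A: true density band count = 627 − 15 = 612.
Specimen A: 612 density bands at 2 per year is 612 / 2 = 306 years.
A: Extension rate ≈ 317.8 / 306 = 1.039 mm/yr.
Specimen B: dividing by 2 density bands per year: 424 / 2 = 212 years. B's length ≈ 1.039 × 212 = 220.3 mm.

220.3 mm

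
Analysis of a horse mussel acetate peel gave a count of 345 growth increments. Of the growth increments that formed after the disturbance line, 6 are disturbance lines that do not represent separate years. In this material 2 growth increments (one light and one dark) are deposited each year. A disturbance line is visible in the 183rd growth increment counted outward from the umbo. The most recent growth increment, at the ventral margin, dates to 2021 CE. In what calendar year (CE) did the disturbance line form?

1943 CE

345 − 183 = 162 growth increments lie beyond the disturbance line toward the ventral margin.
162 − 6 false = 156 true growth increments after the disturbance line.
Dividing by 2 growth increments per year: 156 / 2 = 78 years.
2021 − 78 = 1943 CE.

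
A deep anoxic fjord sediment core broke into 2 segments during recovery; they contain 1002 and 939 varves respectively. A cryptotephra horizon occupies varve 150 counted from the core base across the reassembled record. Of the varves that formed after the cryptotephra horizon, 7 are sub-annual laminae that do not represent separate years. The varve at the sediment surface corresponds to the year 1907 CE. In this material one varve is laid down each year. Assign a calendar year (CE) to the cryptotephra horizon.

Total varves = 1002 + 939 = 1941.
The cryptotephra horizon sits at varve 150 from the core base, so 1941 − 150 = 1791 varves formed after it.
Removing the 7 false varves leaves 1791 − 7 = 1784 true varves beyond the cryptotephra horizon.
Counting back 1784 years from 1907 CE places the cryptotephra horizon in 1907 − 1784 = 123 CE.

123 CE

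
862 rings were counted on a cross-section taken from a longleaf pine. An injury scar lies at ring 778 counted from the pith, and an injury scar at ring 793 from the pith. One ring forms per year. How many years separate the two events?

15 years

793 − 778 = 15 rings lie between the two events.
At one ring per year, 15 years elapsed between them.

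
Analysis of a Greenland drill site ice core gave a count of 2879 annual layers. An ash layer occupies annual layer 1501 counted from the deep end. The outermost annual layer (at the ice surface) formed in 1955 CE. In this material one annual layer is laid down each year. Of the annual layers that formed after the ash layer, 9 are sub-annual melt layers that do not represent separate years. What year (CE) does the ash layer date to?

The ash layer sits at annual layer 1501 from the deep end, so 2879 − 1501 = 1378 annual layers formed after it.
Excluding 9 false annual layers: 1378 − 9 = 1369.
The annual layer at the ice surface is 1955 CE, so the ash layer dates to 1955 − 1369 = 586 CE.

586 CE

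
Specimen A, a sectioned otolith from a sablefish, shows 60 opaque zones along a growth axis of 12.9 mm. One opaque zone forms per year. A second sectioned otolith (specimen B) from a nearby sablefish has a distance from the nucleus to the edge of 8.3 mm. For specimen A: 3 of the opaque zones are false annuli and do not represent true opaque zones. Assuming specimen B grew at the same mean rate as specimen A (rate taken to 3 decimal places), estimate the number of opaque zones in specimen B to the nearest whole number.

Specimen A: correcting the raw count gives 60 − 3 = 57 true opaque zones.
A: 12.9 mm over 57 years gives 12.9 / 57 ≈ 0.226 mm per year.
B spans 8.3 / 0.226 = 36.73 years ≈ 37 opaque zones.

37 opaque zones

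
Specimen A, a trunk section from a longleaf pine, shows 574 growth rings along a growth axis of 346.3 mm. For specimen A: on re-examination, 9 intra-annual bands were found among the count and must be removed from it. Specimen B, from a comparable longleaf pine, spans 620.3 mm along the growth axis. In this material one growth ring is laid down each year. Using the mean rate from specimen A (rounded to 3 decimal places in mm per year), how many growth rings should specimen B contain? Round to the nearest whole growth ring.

Specimen A: true growth ring count = 574 − 9 = 565.
A: Extension rate ≈ 346.3 / 565 = 0.613 mm/year.
B spans 620.3 / 0.613 = 1011.91 years ≈ 1012 growth rings.

1012 growth rings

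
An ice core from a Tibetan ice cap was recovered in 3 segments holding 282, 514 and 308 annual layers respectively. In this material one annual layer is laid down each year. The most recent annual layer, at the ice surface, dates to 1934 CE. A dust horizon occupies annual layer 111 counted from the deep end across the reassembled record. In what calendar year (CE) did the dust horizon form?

Total annual layers = 282 + 514 + 308 = 1104.
1104 − 111 = 993 annual layers lie beyond the dust horizon toward the ice surface.
1934 − 993 = 941 CE.

941 CE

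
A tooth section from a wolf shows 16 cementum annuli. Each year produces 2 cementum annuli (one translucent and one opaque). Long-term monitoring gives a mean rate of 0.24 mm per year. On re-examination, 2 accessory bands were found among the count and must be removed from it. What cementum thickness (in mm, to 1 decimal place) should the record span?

True cementum annulus count = 16 − 2 = 14.
14 cementum annuli at 2 per year is 14 / 2 = 7 years.
Predicted length = 0.24 mm/year × 7 years = 1.7 mm.

1.7 mm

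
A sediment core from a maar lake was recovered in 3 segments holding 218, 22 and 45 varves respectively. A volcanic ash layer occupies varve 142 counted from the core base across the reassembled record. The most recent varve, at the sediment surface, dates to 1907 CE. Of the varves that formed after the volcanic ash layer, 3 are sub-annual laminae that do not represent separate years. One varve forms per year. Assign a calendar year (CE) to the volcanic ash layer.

Total varves = 218 + 22 + 45 = 285.
Between varve 142 and the sediment surface there are 285 − 142 = 143 varves.
Excluding 3 false varves: 143 − 3 = 140.
1907 − 140 = 1767 CE.

1767 CE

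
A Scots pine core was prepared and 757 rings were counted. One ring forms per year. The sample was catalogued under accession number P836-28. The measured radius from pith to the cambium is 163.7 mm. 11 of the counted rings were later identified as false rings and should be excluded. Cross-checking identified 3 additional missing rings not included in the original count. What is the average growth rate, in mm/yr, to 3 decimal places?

Adjusted count: 757 − 11 + 3 = 749 rings.
163.7 mm over 749 years gives 163.7 / 749 ≈ 0.219 mm/yr.

0.219 mm/yr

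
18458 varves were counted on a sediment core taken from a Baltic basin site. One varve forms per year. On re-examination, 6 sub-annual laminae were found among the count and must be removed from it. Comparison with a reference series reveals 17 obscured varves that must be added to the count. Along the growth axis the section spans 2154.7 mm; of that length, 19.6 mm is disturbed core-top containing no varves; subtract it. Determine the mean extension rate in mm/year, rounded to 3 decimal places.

Adjusted count: 18458 − 6 + 17 = 18469 varves.
Removing the 19.6 mm offcut leaves 2154.7 − 19.6 = 2135.1 mm.
Extension rate ≈ 2135.1 / 18469 = 0.116 mm/year.

0.116 mm/year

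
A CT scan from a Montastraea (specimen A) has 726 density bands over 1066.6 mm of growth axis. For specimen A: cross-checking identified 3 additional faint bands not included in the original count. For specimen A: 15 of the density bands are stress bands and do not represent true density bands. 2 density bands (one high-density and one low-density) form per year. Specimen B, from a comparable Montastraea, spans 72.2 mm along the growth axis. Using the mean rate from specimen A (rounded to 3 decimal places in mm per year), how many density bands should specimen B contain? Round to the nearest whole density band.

Specimen A: correcting the raw count gives 726 − 15 + 3 = 714 true density bands.
Specimen A: 714 density bands at 2 per year is 714 / 2 = 357 years.
A: 1066.6 mm over 357 years gives 1066.6 / 357 ≈ 2.988 mm/yr.
For B, 72.2 / 2.988 = 24.16 years; at 2 density bands per year that is 24.16 × 2 ≈ 48 density bands.

48 density bands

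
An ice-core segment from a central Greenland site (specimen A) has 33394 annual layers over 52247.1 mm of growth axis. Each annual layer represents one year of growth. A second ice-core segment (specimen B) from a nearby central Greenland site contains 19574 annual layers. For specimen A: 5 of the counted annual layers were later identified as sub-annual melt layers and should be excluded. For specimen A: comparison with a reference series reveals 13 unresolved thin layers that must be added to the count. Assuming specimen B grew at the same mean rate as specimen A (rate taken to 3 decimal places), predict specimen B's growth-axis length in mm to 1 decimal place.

30613.7 mm

Specimen A: correcting the raw count gives 33394 − 5 + 13 = 33402 true annual layers.
A: Mean rate = 52247.1 mm / 33402 years ≈ 1.564 mm per year.
For B, 1.564 mm/year × 19574 years = 30613.7 mm.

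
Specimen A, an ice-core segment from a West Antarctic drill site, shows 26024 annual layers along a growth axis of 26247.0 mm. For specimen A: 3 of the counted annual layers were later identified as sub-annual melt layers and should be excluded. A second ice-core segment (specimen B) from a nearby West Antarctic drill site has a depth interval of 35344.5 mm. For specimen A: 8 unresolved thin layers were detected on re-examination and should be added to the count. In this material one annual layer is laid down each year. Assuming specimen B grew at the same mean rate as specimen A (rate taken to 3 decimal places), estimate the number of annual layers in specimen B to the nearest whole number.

Specimen A: after corrections the count is 26024 − 3 + 8 = 26029 annual layers.
A: Mean rate = 26247.0 mm / 26029 years ≈ 1.008 mm/yr.
B spans 35344.5 / 1.008 = 35063.99 years ≈ 35064 annual layers.

35064 annual layers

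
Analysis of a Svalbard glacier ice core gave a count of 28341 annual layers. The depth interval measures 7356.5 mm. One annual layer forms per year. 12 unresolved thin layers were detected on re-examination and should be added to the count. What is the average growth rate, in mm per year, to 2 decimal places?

Adjusted count: 28341 + 12 = 28353 annual layers.
Mean rate = 7356.5 mm / 28353 years ≈ 0.26 mm per year.

0.26 mm per year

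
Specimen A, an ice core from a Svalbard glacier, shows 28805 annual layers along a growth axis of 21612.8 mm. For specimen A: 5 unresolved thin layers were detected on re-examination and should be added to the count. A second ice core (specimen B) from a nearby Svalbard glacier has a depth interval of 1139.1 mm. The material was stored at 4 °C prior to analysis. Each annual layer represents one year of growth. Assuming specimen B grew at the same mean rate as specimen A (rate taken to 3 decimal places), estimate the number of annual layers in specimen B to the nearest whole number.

Specimen A: after corrections the count is 28805 + 5 = 28810 annual layers.
A: Mean rate = 21612.8 mm / 28810 years ≈ 0.750 mm/yr.
For B, 1139.1 / 0.750 = 1518.80 years ≈ 1519 annual layers.

1519 annual layers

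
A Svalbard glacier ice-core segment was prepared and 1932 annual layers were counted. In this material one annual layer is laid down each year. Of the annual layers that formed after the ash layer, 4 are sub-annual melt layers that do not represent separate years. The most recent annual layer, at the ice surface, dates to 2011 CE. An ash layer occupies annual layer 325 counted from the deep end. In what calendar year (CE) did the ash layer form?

408 CE

1932 − 325 = 1607 annual layers lie beyond the ash layer toward the ice surface.
1607 − 4 false = 1603 true annual layers after the ash layer.
2011 − 1603 = 408 CE.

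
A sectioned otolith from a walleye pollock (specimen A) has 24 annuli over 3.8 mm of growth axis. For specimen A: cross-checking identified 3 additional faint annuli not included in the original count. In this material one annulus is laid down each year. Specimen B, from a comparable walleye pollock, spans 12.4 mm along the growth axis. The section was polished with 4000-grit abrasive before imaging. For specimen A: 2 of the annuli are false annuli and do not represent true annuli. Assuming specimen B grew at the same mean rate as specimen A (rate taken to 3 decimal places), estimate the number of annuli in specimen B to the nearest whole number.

Specimen A: true annulus count = 24 − 2 + 3 = 25.
A: Extension rate ≈ 3.8 / 25 = 0.152 mm/year.
B spans 12.4 / 0.152 = 81.58 years ≈ 82 annuli.

82 annuli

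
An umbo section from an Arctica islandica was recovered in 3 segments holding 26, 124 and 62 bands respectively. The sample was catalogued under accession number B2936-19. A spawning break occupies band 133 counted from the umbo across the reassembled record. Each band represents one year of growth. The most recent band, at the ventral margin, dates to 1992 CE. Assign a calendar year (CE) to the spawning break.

Total bands = 26 + 124 + 62 = 212.
Between band 133 and the ventral margin there are 212 − 133 = 79 bands.
Counting back 79 years from 1992 CE places the spawning break in 1992 − 79 = 1913 CE.

1913 CE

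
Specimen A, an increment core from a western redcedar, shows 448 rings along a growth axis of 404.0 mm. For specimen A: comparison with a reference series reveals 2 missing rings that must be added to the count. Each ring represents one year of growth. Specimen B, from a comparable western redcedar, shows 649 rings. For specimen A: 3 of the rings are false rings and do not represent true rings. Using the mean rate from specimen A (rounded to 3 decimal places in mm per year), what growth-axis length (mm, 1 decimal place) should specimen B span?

586.7 mm

Specimen A: correcting the raw count gives 448 − 3 + 2 = 447 true rings.
A: 404.0 mm over 447 years gives 404.0 / 447 ≈ 0.904 mm/yr.
B's length ≈ 0.904 × 649 = 586.7 mm.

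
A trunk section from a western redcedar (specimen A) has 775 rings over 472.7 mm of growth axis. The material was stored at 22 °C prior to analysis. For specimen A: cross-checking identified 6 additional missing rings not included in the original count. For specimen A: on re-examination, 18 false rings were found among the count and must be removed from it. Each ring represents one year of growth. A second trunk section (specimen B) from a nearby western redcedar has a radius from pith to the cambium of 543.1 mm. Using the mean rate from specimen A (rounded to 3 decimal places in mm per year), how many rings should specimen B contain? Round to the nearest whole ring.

Specimen A: adjusted count: 775 − 18 + 6 = 763 rings.
A: Mean rate = 472.7 mm / 763 years ≈ 0.620 mm per year.
B spans 543.1 / 0.620 = 875.97 years ≈ 876 rings.

876 rings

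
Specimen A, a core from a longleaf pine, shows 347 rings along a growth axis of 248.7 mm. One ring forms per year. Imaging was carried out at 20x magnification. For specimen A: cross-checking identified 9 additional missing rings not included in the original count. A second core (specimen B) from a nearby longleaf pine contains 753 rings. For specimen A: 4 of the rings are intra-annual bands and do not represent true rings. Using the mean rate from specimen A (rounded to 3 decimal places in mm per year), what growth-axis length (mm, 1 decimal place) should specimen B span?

532.4 mm

Specimen A: after corrections the count is 347 − 4 + 9 = 352 rings.
A: Mean rate = 248.7 mm / 352 years ≈ 0.707 mm/year.
Length of B = 0.707 × 753 = 532.4 mm.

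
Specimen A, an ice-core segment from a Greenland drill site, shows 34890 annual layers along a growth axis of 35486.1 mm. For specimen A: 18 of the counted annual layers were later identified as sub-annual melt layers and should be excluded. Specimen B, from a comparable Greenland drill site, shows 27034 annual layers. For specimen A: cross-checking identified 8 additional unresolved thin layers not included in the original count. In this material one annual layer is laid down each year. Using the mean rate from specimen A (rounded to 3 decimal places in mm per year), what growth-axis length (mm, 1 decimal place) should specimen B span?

27493.6 mm

Specimen A: correcting the raw count gives 34890 − 18 + 8 = 34880 true annual layers.
A: Mean rate = 35486.1 mm / 34880 years ≈ 1.017 mm per year.
For B, 1.017 mm/year × 27034 years = 27493.6 mm.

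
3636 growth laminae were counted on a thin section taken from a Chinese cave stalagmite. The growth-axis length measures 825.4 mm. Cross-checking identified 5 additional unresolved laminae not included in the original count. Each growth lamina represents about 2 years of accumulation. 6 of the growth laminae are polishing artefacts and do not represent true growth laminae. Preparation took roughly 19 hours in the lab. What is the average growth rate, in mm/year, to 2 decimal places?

0.11 mm/year

True growth lamina count = 3636 − 6 + 5 = 3635.
Multiplying by 2 years per growth lamina: 3635 × 2 = 7270 years.
825.4 mm over 7270 years gives 825.4 / 7270 ≈ 0.11 mm/year.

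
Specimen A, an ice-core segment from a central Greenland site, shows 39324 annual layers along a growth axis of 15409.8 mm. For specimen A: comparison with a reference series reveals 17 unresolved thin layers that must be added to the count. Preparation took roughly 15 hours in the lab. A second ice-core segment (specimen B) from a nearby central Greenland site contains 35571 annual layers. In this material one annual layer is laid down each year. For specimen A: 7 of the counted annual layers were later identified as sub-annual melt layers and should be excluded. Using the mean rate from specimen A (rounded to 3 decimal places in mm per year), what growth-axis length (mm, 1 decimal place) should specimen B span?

13943.8 mm

Specimen A: after corrections the count is 39324 − 7 + 17 = 39334 annual layers.
A: Mean rate = 15409.8 mm / 39334 years ≈ 0.392 mm/yr.
B's length ≈ 0.392 × 35571 = 13943.8 mm.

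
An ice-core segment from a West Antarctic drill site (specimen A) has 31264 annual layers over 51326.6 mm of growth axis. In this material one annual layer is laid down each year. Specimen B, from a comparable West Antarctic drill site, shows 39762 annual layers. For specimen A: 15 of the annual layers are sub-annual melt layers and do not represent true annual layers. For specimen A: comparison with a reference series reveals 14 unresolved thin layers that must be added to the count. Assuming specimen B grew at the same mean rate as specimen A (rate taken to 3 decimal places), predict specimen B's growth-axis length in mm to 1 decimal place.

Specimen A: correcting the raw count gives 31264 − 15 + 14 = 31263 true annual layers.
A: Extension rate ≈ 51326.6 / 31263 = 1.642 mm/year.
Length of B = 1.642 × 39762 = 65289.2 mm.

65289.2 mm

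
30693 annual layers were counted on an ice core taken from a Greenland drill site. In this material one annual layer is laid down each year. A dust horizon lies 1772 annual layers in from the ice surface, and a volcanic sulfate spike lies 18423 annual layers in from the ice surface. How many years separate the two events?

16651 years

18423 − 1772 = 16651 annual layers lie between the two events.
At one annual layer per year, 16651 years elapsed between them.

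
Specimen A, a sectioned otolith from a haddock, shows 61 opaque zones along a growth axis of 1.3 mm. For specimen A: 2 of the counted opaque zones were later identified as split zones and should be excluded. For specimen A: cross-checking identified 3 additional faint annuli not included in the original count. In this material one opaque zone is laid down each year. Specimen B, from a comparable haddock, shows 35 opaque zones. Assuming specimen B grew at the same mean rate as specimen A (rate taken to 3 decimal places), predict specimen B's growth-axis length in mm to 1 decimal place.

Specimen A: adjusted count: 61 − 2 + 3 = 62 opaque zones.
A: 1.3 mm over 62 years gives 1.3 / 62 ≈ 0.021 mm/yr.
B's length ≈ 0.021 × 35 = 0.7 mm.

0.7 mm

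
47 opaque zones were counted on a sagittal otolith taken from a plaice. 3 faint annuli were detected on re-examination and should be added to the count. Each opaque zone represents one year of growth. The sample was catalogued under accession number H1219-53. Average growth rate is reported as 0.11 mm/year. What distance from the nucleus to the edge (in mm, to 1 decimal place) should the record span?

5.5 mm

Adjusted count: 47 + 3 = 50 opaque zones.
Length ≈ 0.11 × 50 = 5.5 mm.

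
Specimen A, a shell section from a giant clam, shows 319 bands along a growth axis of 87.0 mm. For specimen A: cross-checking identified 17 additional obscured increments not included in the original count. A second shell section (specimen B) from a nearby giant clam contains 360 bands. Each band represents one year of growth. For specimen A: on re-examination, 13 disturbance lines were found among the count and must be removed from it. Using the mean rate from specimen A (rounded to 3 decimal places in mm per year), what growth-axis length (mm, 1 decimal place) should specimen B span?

96.8 mm

Specimen A: after corrections the count is 319 − 13 + 17 = 323 bands.
A: 87.0 mm over 323 years gives 87.0 / 323 ≈ 0.269 mm per year.
Length of B = 0.269 × 360 = 96.8 mm.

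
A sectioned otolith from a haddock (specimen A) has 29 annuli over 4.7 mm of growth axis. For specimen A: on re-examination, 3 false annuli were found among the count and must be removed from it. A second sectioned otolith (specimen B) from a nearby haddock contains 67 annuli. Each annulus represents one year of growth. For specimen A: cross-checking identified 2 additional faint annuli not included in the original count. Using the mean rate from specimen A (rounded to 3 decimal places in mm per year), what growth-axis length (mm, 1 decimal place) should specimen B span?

11.3 mm

Specimen A: correcting the raw count gives 29 − 3 + 2 = 28 true annuli.
A: Mean rate = 4.7 mm / 28 years ≈ 0.168 mm per year.
For B, 0.168 mm/year × 67 years = 11.3 mm.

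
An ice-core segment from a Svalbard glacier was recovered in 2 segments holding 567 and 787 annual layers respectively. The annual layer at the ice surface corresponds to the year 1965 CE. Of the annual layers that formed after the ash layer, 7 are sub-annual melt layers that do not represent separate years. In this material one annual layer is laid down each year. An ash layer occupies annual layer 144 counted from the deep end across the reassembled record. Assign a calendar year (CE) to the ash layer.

Total annual layers = 567 + 787 = 1354.
The ash layer sits at annual layer 144 from the deep end, so 1354 − 144 = 1210 annual layers formed after it.
Excluding 7 false annual layers: 1210 − 7 = 1203.
The annual layer at the ice surface is 1965 CE, so the ash layer dates to 1965 − 1203 = 762 CE.

762 CE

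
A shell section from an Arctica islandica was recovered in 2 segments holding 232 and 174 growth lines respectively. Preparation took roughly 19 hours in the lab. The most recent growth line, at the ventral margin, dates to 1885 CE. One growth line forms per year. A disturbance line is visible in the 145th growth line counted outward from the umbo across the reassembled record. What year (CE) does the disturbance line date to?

1624 CE

Total growth lines = 232 + 174 = 406.
406 − 145 = 261 growth lines lie beyond the disturbance line toward the ventral margin.
The growth line at the ventral margin is 1885 CE, so the disturbance line dates to 1885 − 261 = 1624 CE.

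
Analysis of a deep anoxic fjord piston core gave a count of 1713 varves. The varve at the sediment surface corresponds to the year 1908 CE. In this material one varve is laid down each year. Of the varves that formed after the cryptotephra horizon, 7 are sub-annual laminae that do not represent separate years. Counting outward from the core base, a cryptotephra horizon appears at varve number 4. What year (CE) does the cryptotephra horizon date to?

Between varve 4 and the sediment surface there are 1713 − 4 = 1709 varves.
Removing the 7 false varves leaves 1709 − 7 = 1702 true varves beyond the cryptotephra horizon.
1908 − 1702 = 206 CE.

206 CE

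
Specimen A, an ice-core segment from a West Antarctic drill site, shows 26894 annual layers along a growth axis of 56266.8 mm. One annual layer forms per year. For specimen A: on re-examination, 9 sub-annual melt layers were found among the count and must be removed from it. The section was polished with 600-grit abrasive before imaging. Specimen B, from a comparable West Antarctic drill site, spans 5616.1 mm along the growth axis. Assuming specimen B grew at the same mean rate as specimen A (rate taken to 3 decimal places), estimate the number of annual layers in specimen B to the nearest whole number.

Specimen A: adjusted count: 26894 − 9 = 26885 annual layers.
A: Mean rate = 56266.8 mm / 26885 years ≈ 2.093 mm/yr.
B spans 5616.1 / 2.093 = 2683.28 years ≈ 2683 annual layers.

2683 annual layers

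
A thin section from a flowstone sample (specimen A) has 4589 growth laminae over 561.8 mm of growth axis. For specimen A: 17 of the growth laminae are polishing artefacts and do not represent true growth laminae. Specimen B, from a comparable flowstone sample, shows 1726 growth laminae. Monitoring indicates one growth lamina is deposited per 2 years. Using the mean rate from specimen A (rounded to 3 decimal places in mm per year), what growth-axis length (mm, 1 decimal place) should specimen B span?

Specimen A: adjusted count: 4589 − 17 = 4572 growth laminae.
Specimen A: 4572 growth laminae at 2 years each span 4572 × 2 = 9144 years.
A: Mean rate = 561.8 mm / 9144 years ≈ 0.061 mm per year.
Specimen B: multiplying by 2 years per growth lamina: 1726 × 2 = 3452 years. B's length ≈ 0.061 × 3452 = 210.6 mm.

210.6 mm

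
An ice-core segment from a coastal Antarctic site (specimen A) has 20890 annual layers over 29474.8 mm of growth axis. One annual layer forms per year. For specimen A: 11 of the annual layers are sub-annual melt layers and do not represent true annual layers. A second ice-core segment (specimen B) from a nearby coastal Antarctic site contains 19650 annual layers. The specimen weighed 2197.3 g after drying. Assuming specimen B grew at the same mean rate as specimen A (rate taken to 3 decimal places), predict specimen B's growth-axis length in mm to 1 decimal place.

Specimen A: correcting the raw count gives 20890 − 11 = 20879 true annual layers.
A: Mean rate = 29474.8 mm / 20879 years ≈ 1.412 mm per year.
B's length ≈ 1.412 × 19650 = 27745.8 mm.

27745.8 mm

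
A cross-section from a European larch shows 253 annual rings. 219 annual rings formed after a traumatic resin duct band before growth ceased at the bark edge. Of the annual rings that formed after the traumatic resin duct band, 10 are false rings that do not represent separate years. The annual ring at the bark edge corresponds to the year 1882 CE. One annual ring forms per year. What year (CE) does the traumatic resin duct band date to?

1673 CE

219 annual rings post-date the traumatic resin duct band.
Removing the 10 false annual rings leaves 219 − 10 = 209 true annual rings beyond the traumatic resin duct band.
1882 − 209 = 1673 CE.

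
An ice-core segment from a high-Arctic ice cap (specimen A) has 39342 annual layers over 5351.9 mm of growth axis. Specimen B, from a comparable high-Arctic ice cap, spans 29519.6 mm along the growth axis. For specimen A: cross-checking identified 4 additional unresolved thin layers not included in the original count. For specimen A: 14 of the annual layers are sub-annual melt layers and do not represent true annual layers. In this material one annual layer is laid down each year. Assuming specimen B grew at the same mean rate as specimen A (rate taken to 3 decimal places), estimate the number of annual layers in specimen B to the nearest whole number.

Specimen A: correcting the raw count gives 39342 − 14 + 4 = 39332 true annual layers.
A: 5351.9 mm over 39332 years gives 5351.9 / 39332 ≈ 0.136 mm/year.
B spans 29519.6 / 0.136 = 217055.88 years ≈ 217056 annual layers.

217056 annual layers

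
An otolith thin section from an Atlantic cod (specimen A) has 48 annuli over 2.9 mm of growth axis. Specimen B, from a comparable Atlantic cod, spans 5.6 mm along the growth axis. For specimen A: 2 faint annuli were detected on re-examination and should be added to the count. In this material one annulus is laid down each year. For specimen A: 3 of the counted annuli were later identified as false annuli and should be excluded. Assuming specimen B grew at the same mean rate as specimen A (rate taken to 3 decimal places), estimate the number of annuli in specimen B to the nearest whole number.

90 annuli

Specimen A: adjusted count: 48 − 3 + 2 = 47 annuli.
A: 2.9 mm over 47 years gives 2.9 / 47 ≈ 0.062 mm per year.
B spans 5.6 / 0.062 = 90.32 years ≈ 90 annuli.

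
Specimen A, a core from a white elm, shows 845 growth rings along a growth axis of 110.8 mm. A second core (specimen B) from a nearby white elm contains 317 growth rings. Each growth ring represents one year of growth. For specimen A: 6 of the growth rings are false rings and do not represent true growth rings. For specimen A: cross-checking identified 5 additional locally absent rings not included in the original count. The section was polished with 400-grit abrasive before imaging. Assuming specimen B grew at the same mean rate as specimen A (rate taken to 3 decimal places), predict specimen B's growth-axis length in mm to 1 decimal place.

Specimen A: adjusted count: 845 − 6 + 5 = 844 growth rings.
A: Mean rate = 110.8 mm / 844 years ≈ 0.131 mm per year.
Length of B = 0.131 × 317 = 41.5 mm.

41.5 mm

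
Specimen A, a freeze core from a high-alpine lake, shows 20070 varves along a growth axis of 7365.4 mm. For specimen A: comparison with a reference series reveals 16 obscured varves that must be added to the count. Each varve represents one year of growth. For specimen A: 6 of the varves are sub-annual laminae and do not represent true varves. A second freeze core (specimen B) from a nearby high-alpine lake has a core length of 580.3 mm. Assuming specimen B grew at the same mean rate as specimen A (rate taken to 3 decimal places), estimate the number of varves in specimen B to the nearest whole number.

Specimen A: true varve count = 20070 − 6 + 16 = 20080.
A: Mean rate = 7365.4 mm / 20080 years ≈ 0.367 mm/yr.
B spans 580.3 / 0.367 = 1581.20 years ≈ 1581 varves.

1581 varves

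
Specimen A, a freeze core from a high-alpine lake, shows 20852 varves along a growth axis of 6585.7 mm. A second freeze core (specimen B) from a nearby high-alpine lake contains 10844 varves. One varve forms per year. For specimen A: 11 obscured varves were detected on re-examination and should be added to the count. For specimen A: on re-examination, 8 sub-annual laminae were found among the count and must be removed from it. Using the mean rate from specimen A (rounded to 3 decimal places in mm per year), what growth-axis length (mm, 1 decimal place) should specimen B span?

Specimen A: true varve count = 20852 − 8 + 11 = 20855.
A: Extension rate ≈ 6585.7 / 20855 = 0.316 mm per year.
B's length ≈ 0.316 × 10844 = 3426.7 mm.

3426.7 mm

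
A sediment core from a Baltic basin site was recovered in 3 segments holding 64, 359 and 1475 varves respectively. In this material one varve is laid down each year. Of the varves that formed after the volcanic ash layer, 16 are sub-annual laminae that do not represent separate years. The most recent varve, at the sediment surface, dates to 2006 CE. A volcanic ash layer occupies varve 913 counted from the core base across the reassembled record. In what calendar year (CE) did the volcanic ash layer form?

Total varves = 64 + 359 + 1475 = 1898.
1898 − 913 = 985 varves lie beyond the volcanic ash layer toward the sediment surface.
985 − 16 false = 969 true varves after the volcanic ash layer.
2006 − 969 = 1037 CE.

1037 CE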